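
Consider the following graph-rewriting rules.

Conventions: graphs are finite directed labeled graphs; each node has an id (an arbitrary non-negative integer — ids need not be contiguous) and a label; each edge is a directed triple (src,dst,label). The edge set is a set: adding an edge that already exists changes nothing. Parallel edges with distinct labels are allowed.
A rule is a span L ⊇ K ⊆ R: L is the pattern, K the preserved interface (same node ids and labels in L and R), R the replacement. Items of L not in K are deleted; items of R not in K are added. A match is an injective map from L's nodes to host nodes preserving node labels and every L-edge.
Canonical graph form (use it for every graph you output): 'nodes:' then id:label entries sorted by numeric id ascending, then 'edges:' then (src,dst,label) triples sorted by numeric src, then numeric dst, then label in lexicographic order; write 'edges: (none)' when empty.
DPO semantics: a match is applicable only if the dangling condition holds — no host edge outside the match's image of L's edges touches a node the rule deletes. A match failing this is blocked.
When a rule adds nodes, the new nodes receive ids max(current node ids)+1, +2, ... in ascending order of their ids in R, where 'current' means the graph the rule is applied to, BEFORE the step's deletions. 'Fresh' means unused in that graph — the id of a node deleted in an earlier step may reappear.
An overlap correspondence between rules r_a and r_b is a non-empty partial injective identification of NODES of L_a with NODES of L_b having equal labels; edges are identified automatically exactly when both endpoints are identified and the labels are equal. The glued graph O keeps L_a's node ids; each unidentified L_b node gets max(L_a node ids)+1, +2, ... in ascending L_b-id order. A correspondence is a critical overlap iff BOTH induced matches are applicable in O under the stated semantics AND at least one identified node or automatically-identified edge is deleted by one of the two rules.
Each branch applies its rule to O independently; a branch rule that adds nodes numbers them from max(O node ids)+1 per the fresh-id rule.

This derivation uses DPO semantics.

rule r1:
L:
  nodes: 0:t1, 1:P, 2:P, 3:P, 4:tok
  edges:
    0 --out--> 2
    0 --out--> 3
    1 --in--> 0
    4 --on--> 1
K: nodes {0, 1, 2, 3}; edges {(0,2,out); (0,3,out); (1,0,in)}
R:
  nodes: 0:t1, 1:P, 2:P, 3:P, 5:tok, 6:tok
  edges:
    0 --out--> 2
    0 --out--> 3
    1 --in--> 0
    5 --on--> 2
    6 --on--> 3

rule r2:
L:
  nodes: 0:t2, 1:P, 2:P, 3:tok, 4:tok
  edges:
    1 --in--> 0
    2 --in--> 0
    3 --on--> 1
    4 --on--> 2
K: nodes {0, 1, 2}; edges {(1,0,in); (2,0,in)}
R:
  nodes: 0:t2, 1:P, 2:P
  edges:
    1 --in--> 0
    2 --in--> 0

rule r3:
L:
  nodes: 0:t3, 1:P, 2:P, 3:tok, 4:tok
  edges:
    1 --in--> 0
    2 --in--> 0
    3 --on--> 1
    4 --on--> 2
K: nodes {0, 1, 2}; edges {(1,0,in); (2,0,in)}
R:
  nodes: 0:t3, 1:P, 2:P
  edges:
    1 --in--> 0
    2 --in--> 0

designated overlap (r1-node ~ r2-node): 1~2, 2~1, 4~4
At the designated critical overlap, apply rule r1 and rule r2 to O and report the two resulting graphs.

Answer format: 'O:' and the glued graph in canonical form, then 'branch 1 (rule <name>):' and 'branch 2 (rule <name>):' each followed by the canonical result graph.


O:
nodes: 0:t1, 1:P, 2:P, 3:P, 4:tok, 5:t2, 6:tok
edges: (0,2,out); (0,3,out); (1,0,in); (1,5,in); (2,5,in); (4,1,on); (6,2,on)
branch 1 (rule r1):
nodes: 0:t1, 1:P, 2:P, 3:P, 5:t2, 6:tok, 7:tok, 8:tok
edges: (0,2,out); (0,3,out); (1,0,in); (1,5,in); (2,5,in); (6,2,on); (7,2,on); (8,3,on)
branch 2 (rule r2):
nodes: 0:t1, 1:P, 2:P, 3:P, 5:t2
edges: (0,2,out); (0,3,out); (1,0,in); (1,5,in); (2,5,in)


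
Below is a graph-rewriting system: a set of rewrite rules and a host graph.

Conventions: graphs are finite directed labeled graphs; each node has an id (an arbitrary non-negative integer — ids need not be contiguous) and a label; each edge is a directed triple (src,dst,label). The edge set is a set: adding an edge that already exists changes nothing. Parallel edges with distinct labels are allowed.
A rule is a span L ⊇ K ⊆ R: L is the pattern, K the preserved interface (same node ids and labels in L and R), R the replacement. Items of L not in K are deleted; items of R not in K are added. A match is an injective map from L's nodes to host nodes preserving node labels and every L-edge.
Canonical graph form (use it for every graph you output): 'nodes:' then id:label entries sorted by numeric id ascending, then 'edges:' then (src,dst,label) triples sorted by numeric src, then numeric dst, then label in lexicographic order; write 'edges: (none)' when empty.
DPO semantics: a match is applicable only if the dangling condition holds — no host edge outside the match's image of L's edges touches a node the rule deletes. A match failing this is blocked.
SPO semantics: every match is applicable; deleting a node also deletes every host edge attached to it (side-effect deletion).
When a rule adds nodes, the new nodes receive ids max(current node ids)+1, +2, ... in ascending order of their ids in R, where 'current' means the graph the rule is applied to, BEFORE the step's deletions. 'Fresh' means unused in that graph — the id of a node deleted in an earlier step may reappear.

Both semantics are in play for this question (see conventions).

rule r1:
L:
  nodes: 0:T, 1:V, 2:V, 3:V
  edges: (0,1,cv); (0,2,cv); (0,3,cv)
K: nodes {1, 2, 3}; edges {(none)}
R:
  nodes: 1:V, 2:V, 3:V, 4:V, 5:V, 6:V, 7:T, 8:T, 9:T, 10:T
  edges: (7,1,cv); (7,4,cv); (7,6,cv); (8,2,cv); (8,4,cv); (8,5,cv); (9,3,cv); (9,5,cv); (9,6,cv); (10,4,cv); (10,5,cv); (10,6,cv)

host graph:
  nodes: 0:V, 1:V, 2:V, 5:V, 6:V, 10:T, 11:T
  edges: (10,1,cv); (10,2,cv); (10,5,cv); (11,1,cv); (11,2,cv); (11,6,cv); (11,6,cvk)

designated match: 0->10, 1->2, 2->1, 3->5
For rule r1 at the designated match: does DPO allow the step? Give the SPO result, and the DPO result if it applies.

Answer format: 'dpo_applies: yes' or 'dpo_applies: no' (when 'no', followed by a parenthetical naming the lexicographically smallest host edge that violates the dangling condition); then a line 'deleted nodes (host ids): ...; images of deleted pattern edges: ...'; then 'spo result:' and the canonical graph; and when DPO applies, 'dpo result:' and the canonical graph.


dpo_applies: yes
deleted nodes (host ids): 10; images of deleted pattern edges: (10,1,cv); (10,2,cv); (10,5,cv)
spo result:
nodes: 0:V, 1:V, 2:V, 5:V, 6:V, 11:T, 12:V, 13:V, 14:V, 15:T, 16:T, 17:T, 18:T
edges: (11,1,cv); (11,2,cv); (11,6,cv); (11,6,cvk); (15,2,cv); (15,12,cv); (15,14,cv); (16,1,cv); (16,12,cv); (16,13,cv); (17,5,cv); (17,13,cv); (17,14,cv); (18,12,cv); (18,13,cv); (18,14,cv)
dpo result:
nodes: 0:V, 1:V, 2:V, 5:V, 6:V, 11:T, 12:V, 13:V, 14:V, 15:T, 16:T, 17:T, 18:T
edges: (11,1,cv); (11,2,cv); (11,6,cv); (11,6,cvk); (15,2,cv); (15,12,cv); (15,14,cv); (16,1,cv); (16,12,cv); (16,13,cv); (17,5,cv); (17,13,cv); (17,14,cv); (18,12,cv); (18,13,cv); (18,14,cv)


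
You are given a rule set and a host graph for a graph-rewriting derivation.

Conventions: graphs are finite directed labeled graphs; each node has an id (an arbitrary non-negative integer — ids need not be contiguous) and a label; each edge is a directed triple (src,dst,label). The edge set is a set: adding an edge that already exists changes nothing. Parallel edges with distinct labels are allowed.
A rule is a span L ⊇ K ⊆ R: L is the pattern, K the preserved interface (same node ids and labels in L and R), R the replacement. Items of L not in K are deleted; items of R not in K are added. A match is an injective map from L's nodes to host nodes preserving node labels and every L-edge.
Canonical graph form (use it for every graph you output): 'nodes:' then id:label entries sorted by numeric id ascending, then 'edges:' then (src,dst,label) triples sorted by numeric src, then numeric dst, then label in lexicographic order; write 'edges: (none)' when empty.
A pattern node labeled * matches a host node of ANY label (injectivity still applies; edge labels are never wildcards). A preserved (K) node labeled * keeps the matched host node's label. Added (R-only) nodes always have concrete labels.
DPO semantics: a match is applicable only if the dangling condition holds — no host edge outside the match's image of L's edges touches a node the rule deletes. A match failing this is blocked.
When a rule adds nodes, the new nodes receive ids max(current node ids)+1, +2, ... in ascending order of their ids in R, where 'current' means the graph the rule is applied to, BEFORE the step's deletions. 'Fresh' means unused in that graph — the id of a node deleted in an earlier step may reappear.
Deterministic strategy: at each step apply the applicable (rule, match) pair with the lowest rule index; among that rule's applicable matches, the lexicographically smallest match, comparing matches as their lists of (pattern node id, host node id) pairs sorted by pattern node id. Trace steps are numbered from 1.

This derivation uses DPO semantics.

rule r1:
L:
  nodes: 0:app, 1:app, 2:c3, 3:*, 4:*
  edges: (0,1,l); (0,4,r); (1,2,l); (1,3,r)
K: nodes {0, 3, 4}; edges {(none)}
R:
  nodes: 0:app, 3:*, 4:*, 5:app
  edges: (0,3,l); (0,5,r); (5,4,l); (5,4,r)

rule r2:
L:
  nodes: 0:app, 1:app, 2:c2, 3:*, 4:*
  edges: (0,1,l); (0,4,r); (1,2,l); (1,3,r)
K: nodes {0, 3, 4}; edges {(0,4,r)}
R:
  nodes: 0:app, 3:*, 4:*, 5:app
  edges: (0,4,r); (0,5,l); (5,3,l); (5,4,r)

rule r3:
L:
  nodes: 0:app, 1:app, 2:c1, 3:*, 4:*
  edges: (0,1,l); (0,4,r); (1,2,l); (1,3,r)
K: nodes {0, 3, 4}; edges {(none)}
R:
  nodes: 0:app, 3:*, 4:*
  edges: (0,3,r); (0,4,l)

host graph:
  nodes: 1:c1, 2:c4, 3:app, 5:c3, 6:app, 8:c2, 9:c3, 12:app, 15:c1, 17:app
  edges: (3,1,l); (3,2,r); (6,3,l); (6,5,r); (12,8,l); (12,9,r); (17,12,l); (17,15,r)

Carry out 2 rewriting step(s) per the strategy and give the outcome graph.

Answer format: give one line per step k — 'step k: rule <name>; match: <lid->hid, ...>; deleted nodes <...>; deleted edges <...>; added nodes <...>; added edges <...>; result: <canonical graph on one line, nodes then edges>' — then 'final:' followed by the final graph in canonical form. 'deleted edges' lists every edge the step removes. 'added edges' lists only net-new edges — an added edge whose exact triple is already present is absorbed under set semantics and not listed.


step 1: rule r2; match: 0->17, 1->12, 2->8, 3->9, 4->15; deleted nodes 8, 12; deleted edges (12,8,l); (12,9,r); (17,12,l); added nodes 18; added edges (17,18,l); (18,9,l); (18,15,r); result: nodes: 1:c1, 2:c4, 3:app, 5:c3, 6:app, 9:c3, 15:c1, 17:app, 18:app edges: (3,1,l); (3,2,r); (6,3,l); (6,5,r); (17,15,r); (17,18,l); (18,9,l); (18,15,r)
step 2: rule r3; match: 0->6, 1->3, 2->1, 3->2, 4->5; deleted nodes 1, 3; deleted edges (3,1,l); (3,2,r); (6,3,l); (6,5,r); added nodes (none); added edges (6,2,r); (6,5,l); result: nodes: 2:c4, 5:c3, 6:app, 9:c3, 15:c1, 17:app, 18:app edges: (6,2,r); (6,5,l); (17,15,r); (17,18,l); (18,9,l); (18,15,r)
final:
nodes: 2:c4, 5:c3, 6:app, 9:c3, 15:c1, 17:app, 18:app
edges: (6,2,r); (6,5,l); (17,15,r); (17,18,l); (18,9,l); (18,15,r)


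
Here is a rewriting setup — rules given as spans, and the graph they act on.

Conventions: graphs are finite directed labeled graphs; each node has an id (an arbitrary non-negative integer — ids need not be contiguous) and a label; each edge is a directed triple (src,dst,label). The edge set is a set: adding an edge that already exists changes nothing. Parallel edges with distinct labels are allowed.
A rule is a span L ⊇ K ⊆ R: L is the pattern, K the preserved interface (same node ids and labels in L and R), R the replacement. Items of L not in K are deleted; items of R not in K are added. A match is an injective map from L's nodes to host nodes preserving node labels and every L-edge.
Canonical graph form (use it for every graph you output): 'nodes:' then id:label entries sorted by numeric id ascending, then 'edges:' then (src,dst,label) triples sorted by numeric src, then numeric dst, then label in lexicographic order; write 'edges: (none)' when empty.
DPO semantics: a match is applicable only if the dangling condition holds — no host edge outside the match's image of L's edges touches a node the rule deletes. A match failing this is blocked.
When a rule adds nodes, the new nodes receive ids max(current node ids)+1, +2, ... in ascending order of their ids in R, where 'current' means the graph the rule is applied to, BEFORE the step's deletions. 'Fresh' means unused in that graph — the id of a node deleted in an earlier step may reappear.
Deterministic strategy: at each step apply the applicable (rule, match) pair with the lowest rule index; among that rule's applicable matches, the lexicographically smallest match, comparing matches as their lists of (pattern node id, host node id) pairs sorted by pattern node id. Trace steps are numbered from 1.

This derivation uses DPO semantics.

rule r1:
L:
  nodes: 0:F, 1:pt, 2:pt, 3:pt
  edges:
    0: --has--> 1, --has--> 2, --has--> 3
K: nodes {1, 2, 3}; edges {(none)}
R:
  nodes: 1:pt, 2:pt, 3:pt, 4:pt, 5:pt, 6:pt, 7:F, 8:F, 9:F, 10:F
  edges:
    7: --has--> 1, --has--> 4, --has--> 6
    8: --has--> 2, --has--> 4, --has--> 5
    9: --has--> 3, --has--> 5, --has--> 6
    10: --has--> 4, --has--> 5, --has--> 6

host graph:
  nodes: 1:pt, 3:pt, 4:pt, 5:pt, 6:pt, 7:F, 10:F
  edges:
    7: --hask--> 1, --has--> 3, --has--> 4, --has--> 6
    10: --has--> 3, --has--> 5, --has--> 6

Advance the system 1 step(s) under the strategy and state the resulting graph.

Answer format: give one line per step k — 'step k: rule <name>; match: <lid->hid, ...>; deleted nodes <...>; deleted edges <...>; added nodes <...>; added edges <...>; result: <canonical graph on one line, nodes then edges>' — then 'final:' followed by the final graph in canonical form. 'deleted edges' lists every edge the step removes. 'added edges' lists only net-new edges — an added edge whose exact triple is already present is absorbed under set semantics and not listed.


step 1: rule r1; match: 0->10, 1->3, 2->5, 3->6; deleted nodes 10; deleted edges (10,3,has); (10,5,has); (10,6,has); added nodes 11, 12, 13, 14, 15, 16, 17; added edges (14,3,has); (14,11,has); (14,13,has); (15,5,has); (15,11,has); (15,12,has); (16,6,has); (16,12,has); (16,13,has); (17,11,has); (17,12,has); (17,13,has); result: nodes: 1:pt, 3:pt, 4:pt, 5:pt, 6:pt, 7:F, 11:pt, 12:pt, 13:pt, 14:F, 15:F, 16:F, 17:F edges: (7,1,hask); (7,3,has); (7,4,has); (7,6,has); (14,3,has); (14,11,has); (14,13,has); (15,5,has); (15,11,has); (15,12,has); (16,6,has); (16,12,has); (16,13,has); (17,11,has); (17,12,has); (17,13,has)
final:
nodes: 1:pt, 3:pt, 4:pt, 5:pt, 6:pt, 7:F, 11:pt, 12:pt, 13:pt, 14:F, 15:F, 16:F, 17:F
edges: (7,1,hask); (7,3,has); (7,4,has); (7,6,has); (14,3,has); (14,11,has); (14,13,has); (15,5,has); (15,11,has); (15,12,has); (16,6,has); (16,12,has); (16,13,has); (17,11,has); (17,12,has); (17,13,has)


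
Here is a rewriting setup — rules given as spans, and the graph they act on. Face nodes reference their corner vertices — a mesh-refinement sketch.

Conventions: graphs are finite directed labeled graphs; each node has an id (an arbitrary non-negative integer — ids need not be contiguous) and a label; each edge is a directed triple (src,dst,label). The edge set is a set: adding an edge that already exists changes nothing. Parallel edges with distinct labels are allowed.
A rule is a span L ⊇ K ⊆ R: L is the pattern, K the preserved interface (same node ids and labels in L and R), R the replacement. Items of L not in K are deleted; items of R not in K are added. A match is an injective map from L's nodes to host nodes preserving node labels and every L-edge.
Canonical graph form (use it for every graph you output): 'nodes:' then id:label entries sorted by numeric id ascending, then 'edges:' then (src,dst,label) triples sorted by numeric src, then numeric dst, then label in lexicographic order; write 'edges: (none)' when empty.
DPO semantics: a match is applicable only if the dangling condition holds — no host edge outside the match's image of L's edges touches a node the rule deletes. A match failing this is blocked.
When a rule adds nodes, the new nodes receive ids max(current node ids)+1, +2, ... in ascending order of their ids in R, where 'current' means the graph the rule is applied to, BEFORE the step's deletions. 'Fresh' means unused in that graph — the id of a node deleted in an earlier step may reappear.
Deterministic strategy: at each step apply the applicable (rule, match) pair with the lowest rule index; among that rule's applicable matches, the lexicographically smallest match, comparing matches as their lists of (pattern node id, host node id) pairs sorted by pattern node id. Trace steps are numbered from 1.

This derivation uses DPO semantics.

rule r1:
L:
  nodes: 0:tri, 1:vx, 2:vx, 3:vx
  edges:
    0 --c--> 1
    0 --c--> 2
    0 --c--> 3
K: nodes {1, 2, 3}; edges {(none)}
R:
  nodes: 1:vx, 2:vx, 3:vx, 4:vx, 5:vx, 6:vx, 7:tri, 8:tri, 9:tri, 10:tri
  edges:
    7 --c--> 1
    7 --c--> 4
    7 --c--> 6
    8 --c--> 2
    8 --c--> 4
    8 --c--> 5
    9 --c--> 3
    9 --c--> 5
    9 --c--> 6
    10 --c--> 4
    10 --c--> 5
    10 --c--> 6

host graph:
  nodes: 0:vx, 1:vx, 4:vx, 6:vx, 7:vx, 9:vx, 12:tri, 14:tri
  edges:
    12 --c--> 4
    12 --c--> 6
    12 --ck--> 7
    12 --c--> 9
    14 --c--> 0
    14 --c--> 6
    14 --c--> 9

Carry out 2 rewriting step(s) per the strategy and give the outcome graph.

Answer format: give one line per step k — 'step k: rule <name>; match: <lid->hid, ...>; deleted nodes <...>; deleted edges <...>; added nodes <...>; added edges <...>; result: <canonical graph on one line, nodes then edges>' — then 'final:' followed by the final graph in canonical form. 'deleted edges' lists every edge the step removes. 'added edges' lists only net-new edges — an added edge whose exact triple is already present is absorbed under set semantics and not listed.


step 1: rule r1; match: 0->14, 1->0, 2->6, 3->9; deleted nodes 14; deleted edges (14,0,c); (14,6,c); (14,9,c); added nodes 15, 16, 17, 18, 19, 20, 21; added edges (18,0,c); (18,15,c); (18,17,c); (19,6,c); (19,15,c); (19,16,c); (20,9,c); (20,16,c); (20,17,c); (21,15,c); (21,16,c); (21,17,c); result: nodes: 0:vx, 1:vx, 4:vx, 6:vx, 7:vx, 9:vx, 12:tri, 15:vx, 16:vx, 17:vx, 18:tri, 19:tri, 20:tri, 21:tri edges: (12,4,c); (12,6,c); (12,7,ck); (12,9,c); (18,0,c); (18,15,c); (18,17,c); (19,6,c); (19,15,c); (19,16,c); (20,9,c); (20,16,c); (20,17,c); (21,15,c); (21,16,c); (21,17,c)
step 2: rule r1; match: 0->18, 1->0, 2->15, 3->17; deleted nodes 18; deleted edges (18,0,c); (18,15,c); (18,17,c); added nodes 22, 23, 24, 25, 26, 27, 28; added edges (25,0,c); (25,22,c); (25,24,c); (26,15,c); (26,22,c); (26,23,c); (27,17,c); (27,23,c); (27,24,c); (28,22,c); (28,23,c); (28,24,c); result: nodes: 0:vx, 1:vx, 4:vx, 6:vx, 7:vx, 9:vx, 12:tri, 15:vx, 16:vx, 17:vx, 19:tri, 20:tri, 21:tri, 22:vx, 23:vx, 24:vx, 25:tri, 26:tri, 27:tri, 28:tri edges: (12,4,c); (12,6,c); (12,7,ck); (12,9,c); (19,6,c); (19,15,c); (19,16,c); (20,9,c); (20,16,c); (20,17,c); (21,15,c); (21,16,c); (21,17,c); (25,0,c); (25,22,c); (25,24,c); (26,15,c); (26,22,c); (26,23,c); (27,17,c); (27,23,c); (27,24,c); (28,22,c); (28,23,c); (28,24,c)
final:
nodes: 0:vx, 1:vx, 4:vx, 6:vx, 7:vx, 9:vx, 12:tri, 15:vx, 16:vx, 17:vx, 19:tri, 20:tri, 21:tri, 22:vx, 23:vx, 24:vx, 25:tri, 26:tri, 27:tri, 28:tri
edges: (12,4,c); (12,6,c); (12,7,ck); (12,9,c); (19,6,c); (19,15,c); (19,16,c); (20,9,c); (20,16,c); (20,17,c); (21,15,c); (21,16,c); (21,17,c); (25,0,c); (25,22,c); (25,24,c); (26,15,c); (26,22,c); (26,23,c); (27,17,c); (27,23,c); (27,24,c); (28,22,c); (28,23,c); (28,24,c)


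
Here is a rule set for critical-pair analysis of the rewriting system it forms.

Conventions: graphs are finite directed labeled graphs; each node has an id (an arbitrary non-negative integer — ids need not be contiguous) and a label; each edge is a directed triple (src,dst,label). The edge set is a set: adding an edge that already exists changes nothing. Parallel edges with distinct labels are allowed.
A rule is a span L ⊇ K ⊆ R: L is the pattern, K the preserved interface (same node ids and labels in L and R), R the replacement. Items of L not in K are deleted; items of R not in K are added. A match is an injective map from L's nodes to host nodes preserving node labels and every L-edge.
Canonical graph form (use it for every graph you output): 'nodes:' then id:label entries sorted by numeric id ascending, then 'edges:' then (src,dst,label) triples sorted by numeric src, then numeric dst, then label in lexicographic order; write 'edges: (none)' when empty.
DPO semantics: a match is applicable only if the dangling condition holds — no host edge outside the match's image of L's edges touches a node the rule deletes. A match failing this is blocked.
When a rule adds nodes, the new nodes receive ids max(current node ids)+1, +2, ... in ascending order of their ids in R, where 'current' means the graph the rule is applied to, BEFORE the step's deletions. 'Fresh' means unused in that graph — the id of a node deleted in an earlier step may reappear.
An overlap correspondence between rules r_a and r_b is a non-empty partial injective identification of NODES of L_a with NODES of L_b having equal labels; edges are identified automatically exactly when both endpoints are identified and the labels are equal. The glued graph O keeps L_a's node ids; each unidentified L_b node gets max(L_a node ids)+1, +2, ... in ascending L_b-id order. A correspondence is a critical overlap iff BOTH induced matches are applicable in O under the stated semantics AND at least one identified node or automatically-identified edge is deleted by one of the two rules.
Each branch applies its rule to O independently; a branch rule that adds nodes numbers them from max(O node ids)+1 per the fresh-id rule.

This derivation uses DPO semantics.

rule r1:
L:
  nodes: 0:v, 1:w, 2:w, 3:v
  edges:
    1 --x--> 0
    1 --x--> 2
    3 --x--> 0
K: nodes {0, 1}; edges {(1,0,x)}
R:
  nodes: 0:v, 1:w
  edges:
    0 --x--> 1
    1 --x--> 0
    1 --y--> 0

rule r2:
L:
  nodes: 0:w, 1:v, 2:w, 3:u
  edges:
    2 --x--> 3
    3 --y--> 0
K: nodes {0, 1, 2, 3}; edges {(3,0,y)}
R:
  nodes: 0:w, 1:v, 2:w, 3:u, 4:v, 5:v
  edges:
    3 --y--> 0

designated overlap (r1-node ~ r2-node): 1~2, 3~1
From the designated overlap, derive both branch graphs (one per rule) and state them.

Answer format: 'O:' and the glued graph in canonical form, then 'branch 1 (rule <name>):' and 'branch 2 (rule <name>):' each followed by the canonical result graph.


O:
nodes: 0:v, 1:w, 2:w, 3:v, 4:w, 5:u
edges: (1,0,x); (1,2,x); (1,5,x); (3,0,x); (5,4,y)
branch 1 (rule r1):
nodes: 0:v, 1:w, 4:w, 5:u
edges: (0,1,x); (1,0,x); (1,0,y); (1,5,x); (5,4,y)
branch 2 (rule r2):
nodes: 0:v, 1:w, 2:w, 3:v, 4:w, 5:u, 6:v, 7:v
edges: (1,0,x); (1,2,x); (3,0,x); (5,4,y)


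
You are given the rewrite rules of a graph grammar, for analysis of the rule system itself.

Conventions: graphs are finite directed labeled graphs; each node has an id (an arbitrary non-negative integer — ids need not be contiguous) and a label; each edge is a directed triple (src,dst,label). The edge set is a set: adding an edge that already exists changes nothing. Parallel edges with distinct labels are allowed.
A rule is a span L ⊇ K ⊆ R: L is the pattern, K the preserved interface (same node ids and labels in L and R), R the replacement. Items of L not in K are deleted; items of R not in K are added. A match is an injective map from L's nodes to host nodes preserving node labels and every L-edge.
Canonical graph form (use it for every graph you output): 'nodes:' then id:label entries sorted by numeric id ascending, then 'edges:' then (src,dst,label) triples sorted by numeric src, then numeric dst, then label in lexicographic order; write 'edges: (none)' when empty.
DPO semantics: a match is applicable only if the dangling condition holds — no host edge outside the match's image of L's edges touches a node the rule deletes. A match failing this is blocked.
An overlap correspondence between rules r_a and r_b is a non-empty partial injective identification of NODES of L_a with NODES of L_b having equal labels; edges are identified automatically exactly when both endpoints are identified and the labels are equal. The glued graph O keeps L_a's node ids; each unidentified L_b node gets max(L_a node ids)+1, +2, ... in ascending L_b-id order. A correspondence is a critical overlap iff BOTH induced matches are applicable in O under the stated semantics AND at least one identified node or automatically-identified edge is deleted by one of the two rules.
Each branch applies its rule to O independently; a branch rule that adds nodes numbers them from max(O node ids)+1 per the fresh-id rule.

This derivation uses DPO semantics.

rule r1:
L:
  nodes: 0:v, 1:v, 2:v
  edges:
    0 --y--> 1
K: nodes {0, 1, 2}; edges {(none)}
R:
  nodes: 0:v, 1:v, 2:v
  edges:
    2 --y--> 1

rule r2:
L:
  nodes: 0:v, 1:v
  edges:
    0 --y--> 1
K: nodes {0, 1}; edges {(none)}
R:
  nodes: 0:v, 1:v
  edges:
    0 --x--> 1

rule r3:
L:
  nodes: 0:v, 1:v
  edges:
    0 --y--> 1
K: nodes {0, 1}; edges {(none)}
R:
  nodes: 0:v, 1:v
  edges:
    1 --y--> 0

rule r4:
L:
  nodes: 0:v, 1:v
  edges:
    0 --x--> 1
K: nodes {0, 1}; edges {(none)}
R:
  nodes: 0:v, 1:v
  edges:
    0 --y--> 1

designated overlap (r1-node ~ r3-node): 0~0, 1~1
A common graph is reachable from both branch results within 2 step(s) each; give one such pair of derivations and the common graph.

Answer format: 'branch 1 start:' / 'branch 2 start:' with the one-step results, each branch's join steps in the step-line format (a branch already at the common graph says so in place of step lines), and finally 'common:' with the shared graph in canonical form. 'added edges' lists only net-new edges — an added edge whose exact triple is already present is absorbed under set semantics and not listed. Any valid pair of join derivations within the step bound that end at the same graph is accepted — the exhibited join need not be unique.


branch 1 start:
nodes: 0:v, 1:v, 2:v
edges: (2,1,y)
branch 2 start:
nodes: 0:v, 1:v, 2:v
edges: (1,0,y)
branch 1 step 1: rule r1; match: 0->2, 1->1, 2->0; deleted nodes (none); deleted edges (2,1,y); added nodes (none); added edges (0,1,y); result: nodes: 0:v, 1:v, 2:v edges: (0,1,y)
branch 2 step 1: rule r3; match: 0->1, 1->0; deleted nodes (none); deleted edges (1,0,y); added nodes (none); added edges (0,1,y); result: nodes: 0:v, 1:v, 2:v edges: (0,1,y)
common:
nodes: 0:v, 1:v, 2:v
edges: (0,1,y)


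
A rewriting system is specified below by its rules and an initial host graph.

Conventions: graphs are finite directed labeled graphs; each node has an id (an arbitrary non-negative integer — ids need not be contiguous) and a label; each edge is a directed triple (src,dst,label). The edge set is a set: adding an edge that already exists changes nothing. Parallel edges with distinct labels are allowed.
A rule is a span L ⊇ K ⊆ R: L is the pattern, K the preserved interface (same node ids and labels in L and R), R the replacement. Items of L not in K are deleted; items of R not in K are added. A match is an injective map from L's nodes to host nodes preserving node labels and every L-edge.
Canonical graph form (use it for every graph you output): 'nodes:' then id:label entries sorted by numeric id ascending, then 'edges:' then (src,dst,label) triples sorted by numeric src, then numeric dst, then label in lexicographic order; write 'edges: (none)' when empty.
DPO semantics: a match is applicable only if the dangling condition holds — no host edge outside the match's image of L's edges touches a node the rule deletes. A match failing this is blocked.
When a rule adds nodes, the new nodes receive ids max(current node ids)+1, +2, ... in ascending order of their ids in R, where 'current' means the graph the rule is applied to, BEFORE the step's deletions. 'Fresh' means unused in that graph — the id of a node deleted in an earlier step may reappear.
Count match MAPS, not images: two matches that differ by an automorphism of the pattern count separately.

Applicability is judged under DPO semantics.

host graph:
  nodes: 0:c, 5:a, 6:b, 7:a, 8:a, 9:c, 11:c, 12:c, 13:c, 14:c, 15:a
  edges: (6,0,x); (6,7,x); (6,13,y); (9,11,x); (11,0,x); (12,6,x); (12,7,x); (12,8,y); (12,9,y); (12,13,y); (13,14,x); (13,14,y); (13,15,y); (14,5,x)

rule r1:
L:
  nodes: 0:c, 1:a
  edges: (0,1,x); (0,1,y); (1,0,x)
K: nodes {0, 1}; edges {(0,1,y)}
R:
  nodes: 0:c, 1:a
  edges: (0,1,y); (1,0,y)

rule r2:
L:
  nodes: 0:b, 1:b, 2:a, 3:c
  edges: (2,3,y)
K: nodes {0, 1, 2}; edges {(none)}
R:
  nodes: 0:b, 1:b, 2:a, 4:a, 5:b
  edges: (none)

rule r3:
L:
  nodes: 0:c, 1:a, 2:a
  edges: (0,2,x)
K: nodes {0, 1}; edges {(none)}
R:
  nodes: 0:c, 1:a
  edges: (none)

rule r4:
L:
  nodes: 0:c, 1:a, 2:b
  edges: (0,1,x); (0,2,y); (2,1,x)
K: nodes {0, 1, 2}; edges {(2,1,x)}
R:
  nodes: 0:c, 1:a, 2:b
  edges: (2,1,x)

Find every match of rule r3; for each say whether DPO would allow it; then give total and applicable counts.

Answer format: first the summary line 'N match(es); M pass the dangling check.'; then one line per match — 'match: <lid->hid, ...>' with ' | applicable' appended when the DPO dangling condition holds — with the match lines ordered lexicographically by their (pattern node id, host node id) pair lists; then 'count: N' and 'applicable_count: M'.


6 match(es); 3 pass the dangling check.
match: 0->12, 1->5, 2->7
match: 0->12, 1->8, 2->7
match: 0->12, 1->15, 2->7
match: 0->14, 1->7, 2->5 | applicable
match: 0->14, 1->8, 2->5 | applicable
match: 0->14, 1->15, 2->5 | applicable
count: 6
applicable_count: 3


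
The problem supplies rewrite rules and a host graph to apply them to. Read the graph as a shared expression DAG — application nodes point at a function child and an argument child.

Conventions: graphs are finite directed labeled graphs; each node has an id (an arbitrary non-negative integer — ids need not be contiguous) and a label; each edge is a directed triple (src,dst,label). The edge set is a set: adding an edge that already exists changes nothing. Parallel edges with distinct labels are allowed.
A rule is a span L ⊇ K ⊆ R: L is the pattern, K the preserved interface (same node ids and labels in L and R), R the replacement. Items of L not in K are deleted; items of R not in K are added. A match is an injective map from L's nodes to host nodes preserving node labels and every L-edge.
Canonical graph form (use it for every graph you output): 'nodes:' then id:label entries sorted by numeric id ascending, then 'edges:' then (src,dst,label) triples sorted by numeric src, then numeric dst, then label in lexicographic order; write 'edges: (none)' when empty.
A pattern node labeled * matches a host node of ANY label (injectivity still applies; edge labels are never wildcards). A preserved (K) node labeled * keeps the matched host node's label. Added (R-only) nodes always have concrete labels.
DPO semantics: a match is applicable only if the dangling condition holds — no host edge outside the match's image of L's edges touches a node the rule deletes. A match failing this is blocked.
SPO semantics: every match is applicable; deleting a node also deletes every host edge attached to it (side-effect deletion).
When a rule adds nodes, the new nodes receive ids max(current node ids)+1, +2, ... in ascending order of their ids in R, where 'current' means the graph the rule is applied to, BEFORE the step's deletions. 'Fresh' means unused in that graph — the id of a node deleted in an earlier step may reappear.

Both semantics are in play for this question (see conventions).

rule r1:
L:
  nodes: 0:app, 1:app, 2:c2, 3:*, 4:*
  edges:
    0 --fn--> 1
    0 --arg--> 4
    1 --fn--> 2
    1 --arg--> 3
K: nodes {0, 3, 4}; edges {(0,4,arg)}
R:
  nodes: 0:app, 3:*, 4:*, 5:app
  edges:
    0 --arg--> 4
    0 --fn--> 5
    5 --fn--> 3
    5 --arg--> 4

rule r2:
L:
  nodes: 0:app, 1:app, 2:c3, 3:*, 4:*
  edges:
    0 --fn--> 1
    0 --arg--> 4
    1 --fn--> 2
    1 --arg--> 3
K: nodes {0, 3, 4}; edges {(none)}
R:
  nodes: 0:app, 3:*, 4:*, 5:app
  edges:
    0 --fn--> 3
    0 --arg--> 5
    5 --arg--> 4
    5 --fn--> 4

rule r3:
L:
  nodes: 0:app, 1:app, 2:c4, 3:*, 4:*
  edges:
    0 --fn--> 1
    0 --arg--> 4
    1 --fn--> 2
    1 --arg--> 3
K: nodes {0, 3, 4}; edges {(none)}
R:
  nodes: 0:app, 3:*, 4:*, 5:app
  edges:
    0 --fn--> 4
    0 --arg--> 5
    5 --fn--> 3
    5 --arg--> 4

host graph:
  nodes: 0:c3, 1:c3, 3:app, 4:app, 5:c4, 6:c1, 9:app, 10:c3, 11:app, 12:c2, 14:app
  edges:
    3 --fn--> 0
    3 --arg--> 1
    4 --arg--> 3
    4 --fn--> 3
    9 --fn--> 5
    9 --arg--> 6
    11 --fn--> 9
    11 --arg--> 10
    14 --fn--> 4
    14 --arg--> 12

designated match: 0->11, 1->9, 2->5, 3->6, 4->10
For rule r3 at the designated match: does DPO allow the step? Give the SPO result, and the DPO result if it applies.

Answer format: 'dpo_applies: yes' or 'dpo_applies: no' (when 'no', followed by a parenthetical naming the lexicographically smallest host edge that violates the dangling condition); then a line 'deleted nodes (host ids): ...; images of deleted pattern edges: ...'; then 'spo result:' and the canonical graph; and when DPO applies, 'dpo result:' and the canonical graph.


dpo_applies: yes
deleted nodes (host ids): 5, 9; images of deleted pattern edges: (9,5,fn); (9,6,arg); (11,9,fn); (11,10,arg)
spo result:
nodes: 0:c3, 1:c3, 3:app, 4:app, 6:c1, 10:c3, 11:app, 12:c2, 14:app, 15:app
edges: (3,0,fn); (3,1,arg); (4,3,arg); (4,3,fn); (11,10,fn); (11,15,arg); (14,4,fn); (14,12,arg); (15,6,fn); (15,10,arg)
dpo result:
nodes: 0:c3, 1:c3, 3:app, 4:app, 6:c1, 10:c3, 11:app, 12:c2, 14:app, 15:app
edges: (3,0,fn); (3,1,arg); (4,3,arg); (4,3,fn); (11,10,fn); (11,15,arg); (14,4,fn); (14,12,arg); (15,6,fn); (15,10,arg)


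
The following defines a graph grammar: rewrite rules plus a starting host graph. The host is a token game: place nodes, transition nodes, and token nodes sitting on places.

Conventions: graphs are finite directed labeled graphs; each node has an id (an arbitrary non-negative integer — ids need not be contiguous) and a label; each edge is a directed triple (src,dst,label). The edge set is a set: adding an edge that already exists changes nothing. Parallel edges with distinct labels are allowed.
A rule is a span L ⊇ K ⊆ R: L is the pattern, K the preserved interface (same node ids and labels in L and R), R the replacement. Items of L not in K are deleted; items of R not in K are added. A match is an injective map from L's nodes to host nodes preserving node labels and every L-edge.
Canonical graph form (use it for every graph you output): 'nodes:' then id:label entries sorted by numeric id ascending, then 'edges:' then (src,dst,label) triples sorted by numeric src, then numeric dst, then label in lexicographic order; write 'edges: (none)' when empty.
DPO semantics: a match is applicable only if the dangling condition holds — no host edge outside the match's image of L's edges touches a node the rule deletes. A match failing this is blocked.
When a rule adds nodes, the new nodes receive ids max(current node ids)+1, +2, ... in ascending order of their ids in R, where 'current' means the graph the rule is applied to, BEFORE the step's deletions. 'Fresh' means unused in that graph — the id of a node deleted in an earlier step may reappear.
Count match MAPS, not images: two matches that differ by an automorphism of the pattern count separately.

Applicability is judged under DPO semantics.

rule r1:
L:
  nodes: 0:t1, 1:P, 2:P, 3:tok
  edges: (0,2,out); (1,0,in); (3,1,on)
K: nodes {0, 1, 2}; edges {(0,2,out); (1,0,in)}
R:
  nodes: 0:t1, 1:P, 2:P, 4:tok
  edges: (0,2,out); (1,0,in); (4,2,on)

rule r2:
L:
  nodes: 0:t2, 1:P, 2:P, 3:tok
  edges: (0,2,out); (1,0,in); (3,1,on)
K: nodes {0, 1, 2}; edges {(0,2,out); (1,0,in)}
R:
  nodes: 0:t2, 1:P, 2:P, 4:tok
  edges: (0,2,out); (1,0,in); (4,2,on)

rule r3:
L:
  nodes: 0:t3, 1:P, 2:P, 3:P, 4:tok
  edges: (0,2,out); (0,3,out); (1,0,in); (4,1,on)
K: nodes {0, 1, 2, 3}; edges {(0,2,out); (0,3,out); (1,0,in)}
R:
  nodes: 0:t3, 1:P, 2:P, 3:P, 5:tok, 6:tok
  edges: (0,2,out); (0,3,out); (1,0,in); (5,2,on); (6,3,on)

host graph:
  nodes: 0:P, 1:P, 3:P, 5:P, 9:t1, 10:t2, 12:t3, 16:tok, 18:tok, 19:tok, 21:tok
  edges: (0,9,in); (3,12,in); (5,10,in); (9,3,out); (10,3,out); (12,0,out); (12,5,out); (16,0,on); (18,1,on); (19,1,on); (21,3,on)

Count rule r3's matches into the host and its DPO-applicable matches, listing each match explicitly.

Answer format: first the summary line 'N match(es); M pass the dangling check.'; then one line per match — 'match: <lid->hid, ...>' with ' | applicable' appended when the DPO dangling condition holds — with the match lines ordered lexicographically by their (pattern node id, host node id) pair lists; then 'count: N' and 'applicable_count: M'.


2 match(es); 2 pass the dangling check.
match: 0->12, 1->3, 2->0, 3->5, 4->21 | applicable
match: 0->12, 1->3, 2->5, 3->0, 4->21 | applicable
count: 2
applicable_count: 2


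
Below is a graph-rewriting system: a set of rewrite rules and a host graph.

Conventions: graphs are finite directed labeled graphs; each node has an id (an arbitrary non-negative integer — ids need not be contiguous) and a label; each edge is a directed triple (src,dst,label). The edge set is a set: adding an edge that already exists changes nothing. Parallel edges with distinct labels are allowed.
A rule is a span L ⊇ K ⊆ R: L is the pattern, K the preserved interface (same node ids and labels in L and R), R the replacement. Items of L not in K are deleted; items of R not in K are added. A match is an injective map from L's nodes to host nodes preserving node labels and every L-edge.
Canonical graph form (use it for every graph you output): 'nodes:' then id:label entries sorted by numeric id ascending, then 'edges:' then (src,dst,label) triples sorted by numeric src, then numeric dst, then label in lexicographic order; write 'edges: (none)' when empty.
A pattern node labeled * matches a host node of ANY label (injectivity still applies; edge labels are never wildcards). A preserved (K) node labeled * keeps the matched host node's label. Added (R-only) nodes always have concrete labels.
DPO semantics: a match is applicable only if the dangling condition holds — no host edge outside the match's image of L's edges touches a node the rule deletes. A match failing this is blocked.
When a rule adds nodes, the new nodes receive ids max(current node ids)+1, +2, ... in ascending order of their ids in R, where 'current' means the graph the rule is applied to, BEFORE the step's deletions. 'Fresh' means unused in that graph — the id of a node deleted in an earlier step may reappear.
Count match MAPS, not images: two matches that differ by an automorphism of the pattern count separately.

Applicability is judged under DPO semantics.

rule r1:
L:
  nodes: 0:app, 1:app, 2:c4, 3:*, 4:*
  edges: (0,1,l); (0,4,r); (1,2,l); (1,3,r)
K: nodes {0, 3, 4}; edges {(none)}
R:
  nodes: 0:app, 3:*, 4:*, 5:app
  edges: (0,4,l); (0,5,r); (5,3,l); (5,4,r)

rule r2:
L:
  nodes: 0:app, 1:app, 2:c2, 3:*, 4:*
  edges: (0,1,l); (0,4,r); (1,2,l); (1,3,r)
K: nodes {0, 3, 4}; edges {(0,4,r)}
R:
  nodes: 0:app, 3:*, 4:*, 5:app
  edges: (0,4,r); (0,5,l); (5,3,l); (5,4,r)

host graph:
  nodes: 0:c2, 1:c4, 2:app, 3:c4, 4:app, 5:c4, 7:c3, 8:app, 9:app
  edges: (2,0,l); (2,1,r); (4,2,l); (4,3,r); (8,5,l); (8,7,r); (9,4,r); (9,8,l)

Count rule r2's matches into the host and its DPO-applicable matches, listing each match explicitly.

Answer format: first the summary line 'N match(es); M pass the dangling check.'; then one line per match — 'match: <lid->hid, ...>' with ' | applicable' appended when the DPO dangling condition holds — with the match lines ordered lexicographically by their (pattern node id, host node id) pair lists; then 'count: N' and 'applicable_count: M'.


1 match(es); 1 pass the dangling check.
match: 0->4, 1->2, 2->0, 3->1, 4->3 | applicable
count: 1
applicable_count: 1


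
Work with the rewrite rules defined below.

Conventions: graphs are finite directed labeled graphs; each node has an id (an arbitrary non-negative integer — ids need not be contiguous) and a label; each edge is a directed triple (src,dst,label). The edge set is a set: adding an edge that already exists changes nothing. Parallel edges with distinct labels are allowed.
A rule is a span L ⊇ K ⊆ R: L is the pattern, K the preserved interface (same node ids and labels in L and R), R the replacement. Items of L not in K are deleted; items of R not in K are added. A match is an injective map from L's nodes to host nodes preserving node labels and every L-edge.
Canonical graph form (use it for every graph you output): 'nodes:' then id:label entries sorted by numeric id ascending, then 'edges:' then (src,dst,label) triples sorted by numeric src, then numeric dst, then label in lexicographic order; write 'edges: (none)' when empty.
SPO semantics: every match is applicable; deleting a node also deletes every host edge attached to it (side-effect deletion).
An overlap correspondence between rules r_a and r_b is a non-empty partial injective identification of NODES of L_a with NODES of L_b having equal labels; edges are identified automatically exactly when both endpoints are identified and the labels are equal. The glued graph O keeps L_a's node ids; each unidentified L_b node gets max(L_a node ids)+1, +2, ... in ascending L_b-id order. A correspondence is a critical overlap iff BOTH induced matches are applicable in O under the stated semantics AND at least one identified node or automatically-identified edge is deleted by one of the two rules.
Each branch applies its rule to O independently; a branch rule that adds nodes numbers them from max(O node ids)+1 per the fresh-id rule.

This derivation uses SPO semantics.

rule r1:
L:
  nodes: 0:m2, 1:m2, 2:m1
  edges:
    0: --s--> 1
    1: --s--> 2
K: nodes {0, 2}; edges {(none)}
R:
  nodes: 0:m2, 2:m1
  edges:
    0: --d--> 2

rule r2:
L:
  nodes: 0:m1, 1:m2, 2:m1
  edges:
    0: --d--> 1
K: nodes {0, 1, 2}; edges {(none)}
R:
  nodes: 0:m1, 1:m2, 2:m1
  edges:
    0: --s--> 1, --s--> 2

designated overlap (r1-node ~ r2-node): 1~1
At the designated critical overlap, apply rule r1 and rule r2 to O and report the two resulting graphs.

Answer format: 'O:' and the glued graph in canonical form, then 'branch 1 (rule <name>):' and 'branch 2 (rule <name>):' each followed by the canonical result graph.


O:
nodes: 0:m2, 1:m2, 2:m1, 3:m1, 4:m1
edges: (0,1,s); (1,2,s); (3,1,d)
branch 1 (rule r1):
nodes: 0:m2, 2:m1, 3:m1, 4:m1
edges: (0,2,d)
branch 2 (rule r2):
nodes: 0:m2, 1:m2, 2:m1, 3:m1, 4:m1
edges: (0,1,s); (1,2,s); (3,1,s); (3,4,s)
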